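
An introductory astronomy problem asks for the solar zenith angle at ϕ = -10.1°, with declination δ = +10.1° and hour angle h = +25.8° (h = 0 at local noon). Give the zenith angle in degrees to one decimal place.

cos θ_z = sin ϕ sin δ + cos ϕ cos δ cos h = -0.030753 + 0.872631 = 0.841878.
θ_z = arccos(0.841878) = 32.7°.

θ_z = 32.7°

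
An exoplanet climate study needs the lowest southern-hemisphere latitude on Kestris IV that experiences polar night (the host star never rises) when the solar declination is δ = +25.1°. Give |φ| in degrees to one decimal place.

Polar night requires cos H₀ = −tan φ tan δ ≥ 1, i.e. tan φ tan δ ≤ −1.
The boundary is |tan φ| · |tan δ| = 1, so |φ| = 90° − |δ| = 90° − 25.1° = 64.9° in the southern hemisphere.

|φ| = 64.9°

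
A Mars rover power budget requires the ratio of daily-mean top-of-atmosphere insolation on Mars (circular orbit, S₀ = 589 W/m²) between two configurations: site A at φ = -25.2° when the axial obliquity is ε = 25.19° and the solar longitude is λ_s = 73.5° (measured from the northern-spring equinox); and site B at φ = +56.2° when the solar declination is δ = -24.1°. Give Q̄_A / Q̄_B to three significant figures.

— Configuration A (φ=-25.2°):
Solar declination: sin δ = sin ε · sin λ_s = sin 25.19° × sin 73.5° = 0.40809, so δ = +24.085°.
cos H₀ = −tan(-25.2°) tan(+24.085°) = 0.2103, H₀ = 1.3589 rad.
Bracket: H₀ sin φ sin δ + cos φ cos δ sin H₀ = 1.3589×-0.42578×0.40809 + 0.90483×0.91294×0.97763 = -0.236118 + 0.807577 = 0.571459.
Q̄ = (S₀/π) × [bracket] = (589/π) × 0.571459 = 107.14 W/m².
— Configuration B (φ=+56.2°):
cos H₀ = −tan(+56.2°) tan(-24.100°) = 0.6682, H₀ = 0.8390 rad.
Bracket: H₀ sin φ sin δ + cos φ cos δ sin H₀ = 0.8390×0.83098×-0.40833 + 0.55630×0.91283×0.74398 = -0.284684 + 0.377798 = 0.093114.
Q̄ = (S₀/π) × [bracket] = (589/π) × 0.093114 = 17.457 W/m².
Ratio Q̄_A / Q̄_B = 107.14 / 17.457 = 6.137.

Q̄_A / Q̄_B ≈ 6.14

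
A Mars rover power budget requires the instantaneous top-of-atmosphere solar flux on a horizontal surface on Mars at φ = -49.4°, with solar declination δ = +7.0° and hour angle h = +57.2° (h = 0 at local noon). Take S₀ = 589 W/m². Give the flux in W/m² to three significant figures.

cos θ_z = sin φ sin δ + cos φ cos δ cos h = -0.092532 + 0.349902 = 0.257370.
Flux = S₀ · cos θ_z = 589 × 0.257370 = 151.6 W/m².

152 W/m²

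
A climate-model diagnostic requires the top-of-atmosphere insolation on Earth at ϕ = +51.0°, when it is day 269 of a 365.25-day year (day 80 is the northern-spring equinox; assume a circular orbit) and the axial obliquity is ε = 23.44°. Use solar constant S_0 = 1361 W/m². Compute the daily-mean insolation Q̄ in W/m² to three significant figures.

Solar longitude: L_s = 360° × (269 − 80)/365.25 = 186.283°.
sin δ = sin 23.44° × sin 186.283° = -0.04354, so δ = -2.495°.
cos h₀ = −tan(+51.0°) tan(-2.495°) = 0.0538, h₀ = 1.5170 rad.
Bracket: h₀ sin ϕ sin δ + cos ϕ cos δ sin h₀ = 1.5170×0.77715×-0.04354 + 0.62932×0.99905×0.99855 = -0.051331 + 0.627810 = 0.576479.
Q̄ = (S_0/π) × [bracket] = (1361/π) × 0.576479 = 249.7 W/m².

Q̄ ≈ 250 W/m²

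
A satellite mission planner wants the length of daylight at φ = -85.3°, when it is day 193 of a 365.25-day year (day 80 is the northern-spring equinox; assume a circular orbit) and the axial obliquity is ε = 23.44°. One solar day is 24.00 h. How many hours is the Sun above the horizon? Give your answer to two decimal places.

0.00 h

Solar longitude: λ_s = 360° × (193 − 80)/365.25 = 111.376°.
sin δ = sin 23.44° × sin 111.376° = 0.37042, so δ = +21.742°.
cos H₀ = −tan φ · tan δ = 4.8506 ≥ 1, so the Sun never rises (polar night) and H₀ = 0.
Daylight = 2H₀/(2π) × 24.00 h = (0.0000/π) × 24.00 = 0.00 h.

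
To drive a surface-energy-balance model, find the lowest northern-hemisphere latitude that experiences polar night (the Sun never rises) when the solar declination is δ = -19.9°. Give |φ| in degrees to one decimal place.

|φ| = 70.1°

Polar night requires cos H₀ = −tan φ tan δ ≥ 1, i.e. tan φ tan δ ≤ −1.
The boundary is |tan φ| · |tan δ| = 1, so |φ| = 90° − |δ| = 90° − 19.9° = 70.1° in the northern hemisphere.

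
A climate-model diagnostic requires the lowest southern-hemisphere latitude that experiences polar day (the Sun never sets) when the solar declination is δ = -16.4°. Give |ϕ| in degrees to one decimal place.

|ϕ| = 73.6°

Polar day requires cos h₀ = −tan ϕ tan δ ≤ −1, i.e. tan ϕ tan δ ≥ 1.
The boundary is |tan ϕ| · |tan δ| = 1, so |ϕ| = 90° − |δ| = 90° − 16.4° = 73.6° in the southern hemisphere.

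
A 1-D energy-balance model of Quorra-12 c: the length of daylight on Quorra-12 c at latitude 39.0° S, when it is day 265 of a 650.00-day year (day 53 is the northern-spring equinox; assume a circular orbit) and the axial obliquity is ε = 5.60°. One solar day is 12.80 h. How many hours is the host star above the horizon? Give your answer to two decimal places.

Solar longitude: λ_s = 360° × (265 − 53)/650.00 = 117.415°.
sin δ = sin 5.60° × sin 117.415° = 0.08662, so δ = +4.969°.
cos H₀ = −tan φ · tan δ = −tan(-39.0°) × tan(+4.969°) = 0.0704, so H₀ = 1.5003 rad = 85.96°.
Daylight = 2H₀/(2π) × 12.80 h = (1.5003/π) × 12.80 = 6.11 h.

6.11 h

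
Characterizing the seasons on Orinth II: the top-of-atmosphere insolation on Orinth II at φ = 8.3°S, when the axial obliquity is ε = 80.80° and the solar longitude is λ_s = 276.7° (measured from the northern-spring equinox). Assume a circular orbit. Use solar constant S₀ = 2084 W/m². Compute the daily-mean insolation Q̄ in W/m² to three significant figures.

Solar declination: sin δ = sin ε · sin λ_s = sin 80.80° × sin 276.7° = -0.98039, so δ = -78.636°.
cos H₀ = −tan(-8.3°) tan(-78.636°) = -0.7259, H₀ = 2.3831 rad.
Bracket: H₀ sin φ sin δ + cos φ cos δ sin H₀ = 2.3831×-0.14436×-0.98039 + 0.98953×0.19704×0.68785 = 0.337278 + 0.134115 = 0.471393.
Q̄ = (S₀/π) × [bracket] = (2084/π) × 0.471393 = 312.7 W/m².

Q̄ ≈ 313 W/m²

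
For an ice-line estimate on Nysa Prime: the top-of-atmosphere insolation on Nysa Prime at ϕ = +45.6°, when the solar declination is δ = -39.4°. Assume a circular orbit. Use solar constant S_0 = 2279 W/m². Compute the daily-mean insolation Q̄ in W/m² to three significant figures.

Q̄ ≈ 24.1 W/m²

cos h₀ = −tan(+45.6°) tan(-39.400°) = 0.8388, h₀ = 0.5757 rad.
Bracket: h₀ sin ϕ sin δ + cos ϕ cos δ sin h₀ = 0.5757×0.71447×-0.63473 + 0.69966×0.77273×0.54445 = -0.261077 + 0.294356 = 0.033279.
Q̄ = (S_0/π) × [bracket] = (2279/π) × 0.033279 = 24.14 W/m².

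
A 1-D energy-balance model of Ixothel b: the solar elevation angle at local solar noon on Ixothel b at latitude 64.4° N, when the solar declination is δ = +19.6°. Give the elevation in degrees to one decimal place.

45.2°

At local noon the hour angle is zero, so the zenith angle equals |φ − δ| = |+64.4° − (+19.600°)| = 44.800°.
Elevation = 90° − 44.800° = 45.2°.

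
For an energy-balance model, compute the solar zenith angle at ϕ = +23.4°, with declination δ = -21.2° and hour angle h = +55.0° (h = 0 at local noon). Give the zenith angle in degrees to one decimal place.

cos θ_z = sin ϕ sin δ + cos ϕ cos δ cos h = -0.143618 + 0.490778 = 0.347160.
θ_z = arccos(0.347160) = 69.7°.

θ_z = 69.7°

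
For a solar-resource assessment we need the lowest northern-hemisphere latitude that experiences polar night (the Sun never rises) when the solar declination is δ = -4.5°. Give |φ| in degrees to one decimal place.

Polar night requires cos H₀ = −tan φ tan δ ≥ 1, i.e. tan φ tan δ ≤ −1.
The boundary is |tan φ| · |tan δ| = 1, so |φ| = 90° − |δ| = 90° − 4.5° = 85.5° in the northern hemisphere.

|φ| = 85.5°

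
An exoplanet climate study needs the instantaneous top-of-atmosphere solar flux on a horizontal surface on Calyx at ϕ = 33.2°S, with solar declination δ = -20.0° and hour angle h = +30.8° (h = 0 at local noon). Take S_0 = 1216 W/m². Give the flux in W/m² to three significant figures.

cos θ_z = sin ϕ sin δ + cos ϕ cos δ cos h = 0.187278 + 0.675401 = 0.862679.
Flux = S_0 · cos θ_z = 1216 × 0.862679 = 1049 W/m².

1.05e+03 W/m²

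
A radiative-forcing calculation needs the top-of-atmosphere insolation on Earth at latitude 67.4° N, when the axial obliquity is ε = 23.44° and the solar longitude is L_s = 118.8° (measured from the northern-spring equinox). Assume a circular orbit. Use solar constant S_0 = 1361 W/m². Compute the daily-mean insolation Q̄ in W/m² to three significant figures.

Solar declination: sin δ = sin ε · sin L_s = sin 23.44° × sin 118.8° = 0.34858, so δ = +20.401°.
cos h₀ = −tan(+67.4°) tan(+20.401°) = -0.8935, h₀ = 2.6758 rad.
Bracket: h₀ sin ϕ sin δ + cos ϕ cos δ sin h₀ = 2.6758×0.92321×0.34858 + 0.38430×0.93728×0.44914 = 0.861106 + 0.161779 = 1.022885.
Q̄ = (S_0/π) × [bracket] = (1361/π) × 1.022885 = 443.1 W/m².

Q̄ ≈ 443 W/m²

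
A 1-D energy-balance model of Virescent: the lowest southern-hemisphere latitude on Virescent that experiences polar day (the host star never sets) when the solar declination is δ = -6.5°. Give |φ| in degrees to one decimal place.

|φ| = 83.5°

Polar day requires cos H₀ = −tan φ tan δ ≤ −1, i.e. tan φ tan δ ≥ 1.
The boundary is |tan φ| · |tan δ| = 1, so |φ| = 90° − |δ| = 90° − 6.5° = 83.5° in the southern hemisphere.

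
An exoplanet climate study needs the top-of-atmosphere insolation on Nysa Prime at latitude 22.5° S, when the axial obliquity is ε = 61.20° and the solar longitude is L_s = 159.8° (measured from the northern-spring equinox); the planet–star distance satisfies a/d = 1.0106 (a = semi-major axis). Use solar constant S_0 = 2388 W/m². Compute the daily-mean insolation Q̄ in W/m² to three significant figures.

Q̄ ≈ 548 W/m²

Solar declination: sin δ = sin ε · sin L_s = sin 61.20° × sin 159.8° = 0.30259, so δ = +17.613°.
cos h₀ = −tan(-22.5°) tan(+17.613°) = 0.1315, h₀ = 1.4389 rad.
Bracket: h₀ sin ϕ sin δ + cos ϕ cos δ sin h₀ = 1.4389×-0.38268×0.30259 + 0.92388×0.95312×0.99132 = -0.166618 + 0.872925 = 0.706307.
Inverse-square distance factor (a/d)² = 1.0106² = 1.021312.
Q̄ = (S_0/π) × 1.021312 × [bracket] = (2388/π) × 1.021312 × 0.706307 = 548.3 W/m².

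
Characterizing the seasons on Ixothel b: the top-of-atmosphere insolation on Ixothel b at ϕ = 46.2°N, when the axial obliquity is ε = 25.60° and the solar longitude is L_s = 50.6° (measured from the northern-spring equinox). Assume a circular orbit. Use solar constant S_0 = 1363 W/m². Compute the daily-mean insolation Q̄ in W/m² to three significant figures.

Solar declination: sin δ = sin ε · sin L_s = sin 25.60° × sin 50.6° = 0.33389, so δ = +19.505°.
cos h₀ = −tan(+46.2°) tan(+19.505°) = -0.3694, h₀ = 1.9491 rad.
Bracket: h₀ sin ϕ sin δ + cos ϕ cos δ sin h₀ = 1.9491×0.72176×0.33389 + 0.69214×0.94261×0.92928 = 0.469711 + 0.606279 = 1.075990.
Q̄ = (S_0/π) × [bracket] = (1363/π) × 1.075990 = 466.8 W/m².

Q̄ ≈ 467 W/m²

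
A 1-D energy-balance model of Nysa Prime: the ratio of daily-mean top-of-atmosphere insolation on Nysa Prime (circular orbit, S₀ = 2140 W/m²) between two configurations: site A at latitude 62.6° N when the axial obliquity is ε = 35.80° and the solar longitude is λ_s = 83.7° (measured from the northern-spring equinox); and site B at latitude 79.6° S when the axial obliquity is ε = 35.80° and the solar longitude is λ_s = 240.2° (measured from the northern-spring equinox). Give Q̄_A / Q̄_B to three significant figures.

— Configuration A (φ=+62.6°):
Solar declination: sin δ = sin ε · sin λ_s = sin 35.80° × sin 83.7° = 0.58143, so δ = +35.551°.
cos H₀ = −tan(+62.6°) tan(+35.551°) = -1.3787 ≤ −1 ⇒ polar day, H₀ = π.
Bracket: H₀ sin φ sin δ + cos φ cos δ sin H₀ = 3.1416×0.88782×0.58143 + 0.46020×0.81360×0.00000 = 1.621710 + 0.000000 = 1.621710.
Q̄ = (S₀/π) × [bracket] = (2140/π) × 1.621710 = 1104.7 W/m².
— Configuration B (φ=-79.6°):
Solar declination: sin δ = sin ε · sin λ_s = sin 35.80° × sin 240.2° = -0.50761, so δ = -30.505°.
cos H₀ = −tan(-79.6°) tan(-30.505°) = -3.2100 ≤ −1 ⇒ polar day, H₀ = π.
Bracket: H₀ sin φ sin δ + cos φ cos δ sin H₀ = 3.1416×-0.98357×-0.50761 + 0.18052×0.86159×0.00000 = 1.568507 + 0.000000 = 1.568507.
Q̄ = (S₀/π) × [bracket] = (2140/π) × 1.568507 = 1068.4 W/m².
Ratio Q̄_A / Q̄_B = 1104.7 / 1068.4 = 1.034.

Q̄_A / Q̄_B ≈ 1.03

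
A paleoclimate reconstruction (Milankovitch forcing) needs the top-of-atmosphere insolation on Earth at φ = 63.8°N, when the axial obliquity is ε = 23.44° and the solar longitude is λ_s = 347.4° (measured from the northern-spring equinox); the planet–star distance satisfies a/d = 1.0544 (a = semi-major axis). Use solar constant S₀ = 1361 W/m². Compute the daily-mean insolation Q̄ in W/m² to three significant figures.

Solar declination: sin δ = sin ε · sin λ_s = sin 23.44° × sin 347.4° = -0.08677, so δ = -4.978°.
cos H₀ = −tan(+63.8°) tan(-4.978°) = 0.1770, H₀ = 1.3928 rad.
Bracket: H₀ sin φ sin δ + cos φ cos δ sin H₀ = 1.3928×0.89726×-0.08677 + 0.44151×0.99623×0.98421 = -0.108437 + 0.432900 = 0.324463.
Inverse-square distance factor (a/d)² = 1.0544² = 1.111759.
Q̄ = (S₀/π) × 1.111759 × [bracket] = (1361/π) × 1.111759 × 0.324463 = 156.3 W/m².

Q̄ ≈ 156 W/m²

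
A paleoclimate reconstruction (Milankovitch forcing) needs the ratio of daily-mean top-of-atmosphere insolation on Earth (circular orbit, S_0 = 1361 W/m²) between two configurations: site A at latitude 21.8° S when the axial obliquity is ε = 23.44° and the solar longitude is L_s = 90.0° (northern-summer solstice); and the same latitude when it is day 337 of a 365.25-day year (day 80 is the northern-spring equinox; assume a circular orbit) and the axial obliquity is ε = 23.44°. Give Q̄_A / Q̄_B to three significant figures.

Q̄_A / Q̄_B ≈ 0.579

— Configuration A (ϕ=-21.8°):
Solar declination: sin δ = sin ε · sin L_s = sin 23.44° × sin 90.0° = 0.39779, so δ = +23.440°.
cos h₀ = −tan(-21.8°) tan(+23.440°) = 0.1734, h₀ = 1.3965 rad.
Bracket: h₀ sin ϕ sin δ + cos ϕ cos δ sin h₀ = 1.3965×-0.37137×0.39779 + 0.92849×0.91748×0.98485 = -0.206301 + 0.838965 = 0.632664.
Q̄ = (S_0/π) × [bracket] = (1361/π) × 0.632664 = 274.08 W/m².
— Configuration B (ϕ=-21.8°):
Solar longitude: L_s = 360° × (337 − 80)/365.25 = 253.306°.
sin δ = sin 23.44° × sin 253.306° = -0.38102, so δ = -22.397°.
cos h₀ = −tan(-21.8°) tan(-22.397°) = -0.1648, h₀ = 1.7364 rad.
Bracket: h₀ sin ϕ sin δ + cos ϕ cos δ sin h₀ = 1.7364×-0.37137×-0.38102 + 0.92849×0.92457×0.98632 = 0.245700 + 0.846710 = 1.092410.
Q̄ = (S_0/π) × [bracket] = (1361/π) × 1.092410 = 473.25 W/m².
Ratio Q̄_A / Q̄_B = 274.08 / 473.25 = 0.5791.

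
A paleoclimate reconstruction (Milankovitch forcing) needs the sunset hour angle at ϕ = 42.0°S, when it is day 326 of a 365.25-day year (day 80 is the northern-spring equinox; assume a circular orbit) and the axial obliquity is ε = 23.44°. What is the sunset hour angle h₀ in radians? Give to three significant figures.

h₀ = 1.92 rad

Solar longitude: L_s = 360° × (326 − 80)/365.25 = 242.464°.
sin δ = sin 23.44° × sin 242.464° = -0.35273, so δ = -20.654°.
cos h₀ = −tan ϕ · tan δ = −tan(-42.0°) × tan(-20.654°) = -0.3394, so h₀ = 1.9171 rad = 109.84°.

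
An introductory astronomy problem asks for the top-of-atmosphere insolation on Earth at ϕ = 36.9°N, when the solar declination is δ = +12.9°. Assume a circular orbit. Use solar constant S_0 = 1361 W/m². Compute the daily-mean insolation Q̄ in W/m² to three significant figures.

Q̄ ≈ 434 W/m²

cos h₀ = −tan(+36.9°) tan(+12.900°) = -0.1720, h₀ = 1.7436 rad.
Bracket: h₀ sin ϕ sin δ + cos ϕ cos δ sin h₀ = 1.7436×0.60042×0.22325 + 0.79968×0.97476×0.98510 = 0.233719 + 0.767882 = 1.001601.
Q̄ = (S_0/π) × [bracket] = (1361/π) × 1.001601 = 433.9 W/m².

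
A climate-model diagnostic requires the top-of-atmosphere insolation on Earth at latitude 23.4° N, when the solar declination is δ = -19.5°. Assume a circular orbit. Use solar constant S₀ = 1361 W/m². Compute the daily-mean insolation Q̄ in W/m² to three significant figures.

cos H₀ = −tan(+23.4°) tan(-19.500°) = 0.1532, H₀ = 1.4169 rad.
Bracket: H₀ sin φ sin δ + cos φ cos δ sin H₀ = 1.4169×0.39715×-0.33381 + 0.91775×0.94264×0.98819 = -0.187842 + 0.854891 = 0.667049.
Q̄ = (S₀/π) × [bracket] = (1361/π) × 0.667049 = 289.0 W/m².

Q̄ ≈ 289 W/m²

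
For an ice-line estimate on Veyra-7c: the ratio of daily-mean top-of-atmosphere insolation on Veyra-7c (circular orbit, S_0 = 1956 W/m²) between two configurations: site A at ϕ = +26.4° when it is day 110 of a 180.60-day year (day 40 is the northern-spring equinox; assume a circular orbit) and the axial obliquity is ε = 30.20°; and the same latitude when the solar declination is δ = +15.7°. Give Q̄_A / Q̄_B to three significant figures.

— Configuration A (ϕ=+26.4°):
Solar longitude: L_s = 360° × (110 − 40)/180.60 = 139.535°.
sin δ = sin 30.20° × sin 139.535° = 0.32645, so δ = +19.054°.
cos h₀ = −tan(+26.4°) tan(+19.054°) = -0.1714, h₀ = 1.7431 rad.
Bracket: h₀ sin ϕ sin δ + cos ϕ cos δ sin h₀ = 1.7431×0.44464×0.32645 + 0.89571×0.94521×0.98519 = 0.253016 + 0.834095 = 1.087111.
Q̄ = (S_0/π) × [bracket] = (1956/π) × 1.087111 = 676.85 W/m².
— Configuration B (ϕ=+26.4°):
cos h₀ = −tan(+26.4°) tan(+15.700°) = -0.1395, h₀ = 1.7108 rad.
Bracket: h₀ sin ϕ sin δ + cos ϕ cos δ sin h₀ = 1.7108×0.44464×0.27060 + 0.89571×0.96269×0.99022 = 0.205843 + 0.853858 = 1.059701.
Q̄ = (S_0/π) × [bracket] = (1956/π) × 1.059701 = 659.78 W/m².
Ratio Q̄_A / Q̄_B = 676.85 / 659.78 = 1.026.

Q̄_A / Q̄_B ≈ 1.03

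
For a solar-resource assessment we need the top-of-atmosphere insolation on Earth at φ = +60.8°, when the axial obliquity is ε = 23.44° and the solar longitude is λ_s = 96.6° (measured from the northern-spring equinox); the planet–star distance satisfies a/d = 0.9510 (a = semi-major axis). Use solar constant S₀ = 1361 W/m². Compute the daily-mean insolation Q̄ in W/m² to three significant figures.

Q̄ ≈ 443 W/m²

Solar declination: sin δ = sin ε · sin λ_s = sin 23.44° × sin 96.6° = 0.39515, so δ = +23.275°.
cos H₀ = −tan(+60.8°) tan(+23.275°) = -0.7697, H₀ = 2.4491 rad.
Bracket: H₀ sin φ sin δ + cos φ cos δ sin H₀ = 2.4491×0.87292×0.39515 + 0.48786×0.91862×0.63843 = 0.844779 + 0.286117 = 1.130896.
Inverse-square distance factor (a/d)² = 0.9510² = 0.904401.
Q̄ = (S₀/π) × 0.904401 × [bracket] = (1361/π) × 0.904401 × 1.130896 = 443.1 W/m².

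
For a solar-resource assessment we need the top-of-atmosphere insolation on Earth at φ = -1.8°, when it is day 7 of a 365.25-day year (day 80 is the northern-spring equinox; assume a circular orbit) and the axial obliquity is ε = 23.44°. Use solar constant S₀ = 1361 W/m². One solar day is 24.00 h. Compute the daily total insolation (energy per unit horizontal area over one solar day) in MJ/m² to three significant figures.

Solar longitude: λ_s = 360° × (7 − 80)/365.25 = -71.951°, i.e. -71.951° + 360° = 288.049°.
sin δ = sin 23.44° × sin 288.049° = -0.37821, so δ = -22.223°.
cos H₀ = −tan(-1.8°) tan(-22.223°) = -0.0128, H₀ = 1.5836 rad.
Bracket: H₀ sin φ sin δ + cos φ cos δ sin H₀ = 1.5836×-0.03141×-0.37821 + 0.99951×0.92572×0.99992 = 0.018812 + 0.925192 = 0.944004.
Q̄ = (S₀/π) × [bracket] = (1361/π) × 0.944004 = 408.96 W/m².
Daily total = Q̄ × 24.00 h × 3600 s/h = 408.96 × 24.00 × 3600 / 10⁶ = 35.33 MJ/m².

35.3 MJ/m²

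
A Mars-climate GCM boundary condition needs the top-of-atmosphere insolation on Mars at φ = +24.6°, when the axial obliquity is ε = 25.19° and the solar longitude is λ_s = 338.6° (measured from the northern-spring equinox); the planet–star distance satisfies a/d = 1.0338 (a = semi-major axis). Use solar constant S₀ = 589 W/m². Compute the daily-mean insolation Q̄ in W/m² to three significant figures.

Solar declination: sin δ = sin ε · sin λ_s = sin 25.19° × sin 338.6° = -0.15530, so δ = -8.934°.
cos H₀ = −tan(+24.6°) tan(-8.934°) = 0.0720, H₀ = 1.4988 rad.
Bracket: H₀ sin φ sin δ + cos φ cos δ sin H₀ = 1.4988×0.41628×-0.15530 + 0.90924×0.98787×0.99741 = -0.096895 + 0.895885 = 0.798990.
Inverse-square distance factor (a/d)² = 1.0338² = 1.068742.
Q̄ = (S₀/π) × 1.068742 × [bracket] = (589/π) × 1.068742 × 0.798990 = 160.1 W/m².

Q̄ ≈ 160 W/m²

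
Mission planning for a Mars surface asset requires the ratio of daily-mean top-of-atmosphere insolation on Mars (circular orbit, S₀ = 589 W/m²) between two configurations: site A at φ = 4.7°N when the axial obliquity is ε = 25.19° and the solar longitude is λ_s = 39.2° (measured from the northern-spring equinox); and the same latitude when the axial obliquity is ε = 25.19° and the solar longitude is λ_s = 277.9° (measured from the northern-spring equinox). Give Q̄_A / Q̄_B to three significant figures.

Q̄_A / Q̄_B ≈ 1.17

— Configuration A (φ=+4.7°):
Solar declination: sin δ = sin ε · sin λ_s = sin 25.19° × sin 39.2° = 0.26901, so δ = +15.605°.
cos H₀ = −tan(+4.7°) tan(+15.605°) = -0.0230, H₀ = 1.5938 rad.
Bracket: H₀ sin φ sin δ + cos φ cos δ sin H₀ = 1.5938×0.08194×0.26901 + 0.99664×0.96314×0.99974 = 0.035132 + 0.959654 = 0.994786.
Q̄ = (S₀/π) × [bracket] = (589/π) × 0.994786 = 186.51 W/m².
— Configuration B (φ=+4.7°):
Solar declination: sin δ = sin ε · sin λ_s = sin 25.19° × sin 277.9° = -0.42158, so δ = -24.935°.
cos H₀ = −tan(+4.7°) tan(-24.935°) = 0.0382, H₀ = 1.5326 rad.
Bracket: H₀ sin φ sin δ + cos φ cos δ sin H₀ = 1.5326×0.08194×-0.42158 + 0.99664×0.90679×0.99927 = -0.052943 + 0.903083 = 0.850140.
Q̄ = (S₀/π) × [bracket] = (589/π) × 0.850140 = 159.39 W/m².
Ratio Q̄_A / Q̄_B = 186.51 / 159.39 = 1.170.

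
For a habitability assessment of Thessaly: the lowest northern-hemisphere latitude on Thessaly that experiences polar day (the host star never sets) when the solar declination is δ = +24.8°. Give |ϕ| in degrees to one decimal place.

Polar day requires cos h₀ = −tan ϕ tan δ ≤ −1, i.e. tan ϕ tan δ ≥ 1.
The boundary is |tan ϕ| · |tan δ| = 1, so |ϕ| = 90° − |δ| = 90° − 24.8° = 65.2° in the northern hemisphere.

|ϕ| = 65.2°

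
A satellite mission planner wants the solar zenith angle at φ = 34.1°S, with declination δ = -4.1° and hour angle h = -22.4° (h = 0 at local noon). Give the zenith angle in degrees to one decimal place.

θ_z = 36.5°

cos θ_z = sin φ sin δ + cos φ cos δ cos h = 0.040084 + 0.763621 = 0.803705.
θ_z = arccos(0.803705) = 36.5°.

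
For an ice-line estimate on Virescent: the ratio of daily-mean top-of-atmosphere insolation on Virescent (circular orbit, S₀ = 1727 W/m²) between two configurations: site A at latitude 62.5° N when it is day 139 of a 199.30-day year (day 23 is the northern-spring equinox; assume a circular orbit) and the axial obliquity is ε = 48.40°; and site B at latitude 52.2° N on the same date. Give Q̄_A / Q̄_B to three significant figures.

Q̄_A / Q̄_B ≈ 0.253

— Configuration A (φ=+62.5°):
Solar longitude: λ_s = 360° × (139 − 23)/199.30 = 209.533°.
sin δ = sin 48.40° × sin 209.533° = -0.36861, so δ = -21.630°.
cos H₀ = −tan(+62.5°) tan(-21.630°) = 0.7617, H₀ = 0.7048 rad.
Bracket: H₀ sin φ sin δ + cos φ cos δ sin H₀ = 0.7048×0.88701×-0.36861 + 0.46175×0.92958×0.64789 = -0.230442 + 0.278096 = 0.047654.
Q̄ = (S₀/π) × [bracket] = (1727/π) × 0.047654 = 26.196 W/m².
— Configuration B (φ=+52.2°):
cos H₀ = −tan(+52.2°) tan(-21.630°) = 0.5112, H₀ = 1.0342 rad.
Bracket: H₀ sin φ sin δ + cos φ cos δ sin H₀ = 1.0342×0.79016×-0.36861 + 0.61291×0.92958×0.85946 = -0.301222 + 0.489676 = 0.188454.
Q̄ = (S₀/π) × [bracket] = (1727/π) × 0.188454 = 103.60 W/m².
Ratio Q̄_A / Q̄_B = 26.196 / 103.60 = 0.2529.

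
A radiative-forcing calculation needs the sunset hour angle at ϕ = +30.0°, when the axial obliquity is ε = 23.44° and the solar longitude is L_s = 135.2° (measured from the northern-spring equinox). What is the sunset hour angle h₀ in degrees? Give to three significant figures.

h₀ = 99.7°

Solar declination: sin δ = sin ε · sin L_s = sin 23.44° × sin 135.2° = 0.28030, so δ = +16.278°.
cos h₀ = −tan ϕ · tan δ = −tan(+30.0°) × tan(+16.278°) = -0.1686, so h₀ = 1.7402 rad = 99.71°.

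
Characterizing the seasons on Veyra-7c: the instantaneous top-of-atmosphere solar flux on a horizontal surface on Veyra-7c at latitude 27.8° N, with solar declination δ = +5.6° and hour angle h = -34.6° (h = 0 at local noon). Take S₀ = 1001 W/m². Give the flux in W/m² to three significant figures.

cos θ_z = sin φ sin δ + cos φ cos δ cos h = 0.045511 + 0.724656 = 0.770167.
Flux = S₀ · cos θ_z = 1001 × 0.770167 = 770.9 W/m².

771 W/m²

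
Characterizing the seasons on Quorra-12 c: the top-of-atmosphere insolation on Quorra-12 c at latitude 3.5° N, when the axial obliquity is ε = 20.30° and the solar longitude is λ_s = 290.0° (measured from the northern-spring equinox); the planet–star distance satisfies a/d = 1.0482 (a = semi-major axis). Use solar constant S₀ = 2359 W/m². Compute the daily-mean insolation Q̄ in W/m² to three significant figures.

Solar declination: sin δ = sin ε · sin λ_s = sin 20.30° × sin 290.0° = -0.32601, so δ = -19.027°.
cos H₀ = −tan(+3.5°) tan(-19.027°) = 0.0211, H₀ = 1.5497 rad.
Bracket: H₀ sin φ sin δ + cos φ cos δ sin H₀ = 1.5497×0.06105×-0.32601 + 0.99813×0.94537×0.99978 = -0.030844 + 0.943395 = 0.912551.
Inverse-square distance factor (a/d)² = 1.0482² = 1.098723.
Q̄ = (S₀/π) × 1.098723 × [bracket] = (2359/π) × 1.098723 × 0.912551 = 752.9 W/m².

Q̄ ≈ 753 W/m²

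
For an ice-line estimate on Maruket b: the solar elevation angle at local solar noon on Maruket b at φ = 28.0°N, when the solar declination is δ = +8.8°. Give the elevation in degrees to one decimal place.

70.8°

At local noon the hour angle is zero, so the zenith angle equals |φ − δ| = |+28.0° − (+8.800°)| = 19.200°.
Elevation = 90° − 19.200° = 70.8°.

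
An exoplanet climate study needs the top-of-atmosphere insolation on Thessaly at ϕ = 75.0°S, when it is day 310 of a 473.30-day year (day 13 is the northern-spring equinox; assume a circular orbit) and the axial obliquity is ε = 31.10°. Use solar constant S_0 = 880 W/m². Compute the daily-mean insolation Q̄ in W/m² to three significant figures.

Q̄ ≈ 315 W/m²

Solar longitude: L_s = 360° × (310 − 13)/473.30 = 225.903°.
sin δ = sin 31.10° × sin 225.903° = -0.37096, so δ = -21.775°.
cos h₀ = −tan(-75.0°) tan(-21.775°) = -1.4908 ≤ −1 ⇒ polar day, h₀ = π.
Bracket: h₀ sin ϕ sin δ + cos ϕ cos δ sin h₀ = 3.1416×-0.96593×-0.37096 + 0.25882×0.92865×0.00000 = 1.125702 + 0.000000 = 1.125702.
Q̄ = (S_0/π) × [bracket] = (880/π) × 1.125702 = 315.3 W/m².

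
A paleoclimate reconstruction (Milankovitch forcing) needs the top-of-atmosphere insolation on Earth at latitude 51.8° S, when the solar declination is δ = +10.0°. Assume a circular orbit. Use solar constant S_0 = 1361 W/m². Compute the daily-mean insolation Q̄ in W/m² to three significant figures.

cos h₀ = −tan(-51.8°) tan(+10.000°) = 0.2241, h₀ = 1.3448 rad.
Bracket: h₀ sin ϕ sin δ + cos ϕ cos δ sin h₀ = 1.3448×-0.78586×0.17365 + 0.61841×0.98481×0.97457 = -0.183518 + 0.593529 = 0.410011.
Q̄ = (S_0/π) × [bracket] = (1361/π) × 0.410011 = 177.6 W/m².

Q̄ ≈ 178 W/m²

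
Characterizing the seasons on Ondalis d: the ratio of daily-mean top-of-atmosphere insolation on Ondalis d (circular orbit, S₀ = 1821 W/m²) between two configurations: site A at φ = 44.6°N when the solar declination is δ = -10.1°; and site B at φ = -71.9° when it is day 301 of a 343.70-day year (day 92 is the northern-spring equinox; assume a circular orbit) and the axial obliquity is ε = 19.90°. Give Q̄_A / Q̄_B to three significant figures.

— Configuration A (φ=+44.6°):
cos H₀ = −tan(+44.6°) tan(-10.100°) = 0.1757, H₀ = 1.3942 rad.
Bracket: H₀ sin φ sin δ + cos φ cos δ sin H₀ = 1.3942×0.70215×-0.17537 + 0.71203×0.98450×0.98445 = -0.171676 + 0.690093 = 0.518417.
Q̄ = (S₀/π) × [bracket] = (1821/π) × 0.518417 = 300.50 W/m².
— Configuration B (φ=-71.9°):
Solar longitude: λ_s = 360° × (301 − 92)/343.70 = 218.912°.
sin δ = sin 19.90° × sin 218.912° = -0.21380, so δ = -12.345°.
cos H₀ = −tan(-71.9°) tan(-12.345°) = -0.6696, H₀ = 2.3045 rad.
Bracket: H₀ sin φ sin δ + cos φ cos δ sin H₀ = 2.3045×-0.95052×-0.21380 + 0.31068×0.97688×0.74272 = 0.468323 + 0.225413 = 0.693736.
Q̄ = (S₀/π) × [bracket] = (1821/π) × 0.693736 = 402.12 W/m².
Ratio Q̄_A / Q̄_B = 300.50 / 402.12 = 0.7473.

Q̄_A / Q̄_B ≈ 0.747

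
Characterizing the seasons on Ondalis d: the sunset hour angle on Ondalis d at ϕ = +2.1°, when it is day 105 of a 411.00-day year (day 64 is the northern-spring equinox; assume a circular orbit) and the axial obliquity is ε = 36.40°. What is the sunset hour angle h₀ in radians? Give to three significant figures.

h₀ = 1.58 rad

Solar longitude: L_s = 360° × (105 − 64)/411.00 = 35.912°.
sin δ = sin 36.40° × sin 35.912° = 0.34807, so δ = +20.369°.
cos h₀ = −tan ϕ · tan δ = −tan(+2.1°) × tan(+20.369°) = -0.0136, so h₀ = 1.5844 rad = 90.78°.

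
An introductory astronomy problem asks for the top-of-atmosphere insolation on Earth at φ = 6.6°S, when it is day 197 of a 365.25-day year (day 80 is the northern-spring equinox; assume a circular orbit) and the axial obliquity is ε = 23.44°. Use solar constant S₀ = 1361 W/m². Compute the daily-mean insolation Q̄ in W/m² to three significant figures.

Solar longitude: λ_s = 360° × (197 − 80)/365.25 = 115.318°.
sin δ = sin 23.44° × sin 115.318° = 0.35958, so δ = +21.074°.
cos H₀ = −tan(-6.6°) tan(+21.074°) = 0.0446, H₀ = 1.5262 rad.
Bracket: H₀ sin φ sin δ + cos φ cos δ sin H₀ = 1.5262×-0.11494×0.35958 + 0.99337×0.93311×0.99901 = -0.063078 + 0.926006 = 0.862928.
Q̄ = (S₀/π) × [bracket] = (1361/π) × 0.862928 = 373.8 W/m².

Q̄ ≈ 374 W/m²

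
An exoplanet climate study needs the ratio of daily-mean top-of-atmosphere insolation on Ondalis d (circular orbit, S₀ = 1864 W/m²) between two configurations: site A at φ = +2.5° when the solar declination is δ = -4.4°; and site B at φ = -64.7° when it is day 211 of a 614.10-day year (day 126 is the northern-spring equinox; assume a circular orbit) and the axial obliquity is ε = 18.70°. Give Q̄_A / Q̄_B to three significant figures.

— Configuration A (φ=+2.5°):
cos H₀ = −tan(+2.5°) tan(-4.400°) = 0.0034, H₀ = 1.5674 rad.
Bracket: H₀ sin φ sin δ + cos φ cos δ sin H₀ = 1.5674×0.04362×-0.07672 + 0.99905×0.99705×0.99999 = -0.005245 + 0.996093 = 0.990848.
Q̄ = (S₀/π) × [bracket] = (1864/π) × 0.990848 = 587.90 W/m².
— Configuration B (φ=-64.7°):
Solar longitude: λ_s = 360° × (211 − 126)/614.10 = 49.829°.
sin δ = sin 18.70° × sin 49.829° = 0.24499, so δ = +14.181°.
cos H₀ = −tan(-64.7°) tan(+14.181°) = 0.5346, H₀ = 1.0068 rad.
Bracket: H₀ sin φ sin δ + cos φ cos δ sin H₀ = 1.0068×-0.90408×0.24499 + 0.42736×0.96953×0.84513 = -0.222997 + 0.350170 = 0.127173.
Q̄ = (S₀/π) × [bracket] = (1864/π) × 0.127173 = 75.456 W/m².
Ratio Q̄_A / Q̄_B = 587.90 / 75.456 = 7.791.

Q̄_A / Q̄_B ≈ 7.79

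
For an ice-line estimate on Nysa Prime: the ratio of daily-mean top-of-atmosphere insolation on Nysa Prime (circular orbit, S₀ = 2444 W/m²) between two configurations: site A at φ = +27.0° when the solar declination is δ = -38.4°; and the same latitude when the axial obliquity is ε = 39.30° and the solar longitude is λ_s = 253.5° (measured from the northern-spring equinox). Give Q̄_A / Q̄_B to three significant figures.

— Configuration A (φ=+27.0°):
cos H₀ = −tan(+27.0°) tan(-38.400°) = 0.4038, H₀ = 1.1551 rad.
Bracket: H₀ sin φ sin δ + cos φ cos δ sin H₀ = 1.1551×0.45399×-0.62115 + 0.89101×0.78369×0.91483 = -0.325733 + 0.638803 = 0.313070.
Q̄ = (S₀/π) × [bracket] = (2444/π) × 0.313070 = 243.55 W/m².
— Configuration B (φ=+27.0°):
Solar declination: sin δ = sin ε · sin λ_s = sin 39.30° × sin 253.5° = -0.60730, so δ = -37.394°.
cos H₀ = −tan(+27.0°) tan(-37.394°) = 0.3895, H₀ = 1.1707 rad.
Bracket: H₀ sin φ sin δ + cos φ cos δ sin H₀ = 1.1707×0.45399×-0.60730 + 0.89101×0.79447×0.92103 = -0.322772 + 0.651979 = 0.329207.
Q̄ = (S₀/π) × [bracket] = (2444/π) × 0.329207 = 256.11 W/m².
Ratio Q̄_A / Q̄_B = 243.55 / 256.11 = 0.9510.

Q̄_A / Q̄_B ≈ 0.951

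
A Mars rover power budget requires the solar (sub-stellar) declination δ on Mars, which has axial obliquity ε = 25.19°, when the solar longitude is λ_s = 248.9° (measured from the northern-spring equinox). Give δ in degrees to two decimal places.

δ = -23.40°

sin δ = sin ε · sin λ_s = sin 25.19° × sin 248.9° = -0.397085.
δ = arcsin(-0.397085) = -23.40°.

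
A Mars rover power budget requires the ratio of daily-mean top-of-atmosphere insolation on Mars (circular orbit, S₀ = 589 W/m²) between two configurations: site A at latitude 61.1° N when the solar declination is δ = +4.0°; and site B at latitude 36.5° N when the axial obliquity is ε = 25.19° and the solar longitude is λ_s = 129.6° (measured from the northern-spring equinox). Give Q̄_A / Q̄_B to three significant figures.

Q̄_A / Q̄_B ≈ 0.533

— Configuration A (φ=+61.1°):
cos H₀ = −tan(+61.1°) tan(+4.000°) = -0.1267, H₀ = 1.6978 rad.
Bracket: H₀ sin φ sin δ + cos φ cos δ sin H₀ = 1.6978×0.87546×0.06976 + 0.48328×0.99756×0.99194 = 0.103688 + 0.478215 = 0.581903.
Q̄ = (S₀/π) × [bracket] = (589/π) × 0.581903 = 109.10 W/m².
— Configuration B (φ=+36.5°):
Solar declination: sin δ = sin ε · sin λ_s = sin 25.19° × sin 129.6° = 0.32795, so δ = +19.144°.
cos H₀ = −tan(+36.5°) tan(+19.144°) = -0.2569, H₀ = 1.8306 rad.
Bracket: H₀ sin φ sin δ + cos φ cos δ sin H₀ = 1.8306×0.59482×0.32795 + 0.80386×0.94470×0.96644 = 0.357097 + 0.733921 = 1.091018.
Q̄ = (S₀/π) × [bracket] = (589/π) × 1.091018 = 204.55 W/m².
Ratio Q̄_A / Q̄_B = 109.10 / 204.55 = 0.5334.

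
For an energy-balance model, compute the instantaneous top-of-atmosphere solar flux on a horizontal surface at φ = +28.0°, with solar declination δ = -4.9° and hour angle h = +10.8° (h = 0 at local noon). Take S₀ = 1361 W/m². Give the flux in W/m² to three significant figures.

cos θ_z = sin φ sin δ + cos φ cos δ cos h = -0.040101 + 0.864138 = 0.824037.
Flux = S₀ · cos θ_z = 1361 × 0.824037 = 1122 W/m².

1.12e+03 W/m²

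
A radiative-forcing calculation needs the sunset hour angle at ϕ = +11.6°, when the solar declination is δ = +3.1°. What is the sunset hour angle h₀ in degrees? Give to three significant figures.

cos h₀ = −tan ϕ · tan δ = −tan(+11.6°) × tan(+3.100°) = -0.0111, so h₀ = 1.5819 rad = 90.64°.

h₀ = 90.6°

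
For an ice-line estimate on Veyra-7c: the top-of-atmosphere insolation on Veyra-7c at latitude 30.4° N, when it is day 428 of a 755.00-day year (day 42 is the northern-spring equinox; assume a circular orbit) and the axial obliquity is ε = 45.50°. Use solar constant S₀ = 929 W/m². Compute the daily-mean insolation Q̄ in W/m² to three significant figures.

Q̄ ≈ 243 W/m²

Solar longitude: λ_s = 360° × (428 − 42)/755.00 = 184.053°.
sin δ = sin 45.50° × sin 184.053° = -0.05041, so δ = -2.890°.
cos H₀ = −tan(+30.4°) tan(-2.890°) = 0.0296, H₀ = 1.5412 rad.
Bracket: H₀ sin φ sin δ + cos φ cos δ sin H₀ = 1.5412×0.50603×-0.05041 + 0.86251×0.99873×0.99956 = -0.039314 + 0.861036 = 0.821722.
Q̄ = (S₀/π) × [bracket] = (929/π) × 0.821722 = 243.0 W/m².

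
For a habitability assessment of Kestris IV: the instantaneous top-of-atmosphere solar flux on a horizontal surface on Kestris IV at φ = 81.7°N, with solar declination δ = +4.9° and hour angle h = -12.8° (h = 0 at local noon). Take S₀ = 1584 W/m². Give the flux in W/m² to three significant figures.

356 W/m²

cos θ_z = sin φ sin δ + cos φ cos δ cos h = 0.084522 + 0.140254 = 0.224776.
Flux = S₀ · cos θ_z = 1584 × 0.224776 = 356.0 W/m².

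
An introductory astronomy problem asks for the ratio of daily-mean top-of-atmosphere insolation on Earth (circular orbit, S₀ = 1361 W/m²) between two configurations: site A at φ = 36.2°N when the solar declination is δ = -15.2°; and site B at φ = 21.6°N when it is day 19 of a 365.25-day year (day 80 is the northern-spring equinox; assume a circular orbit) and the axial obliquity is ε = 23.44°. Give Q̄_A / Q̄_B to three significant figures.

— Configuration A (φ=+36.2°):
cos H₀ = −tan(+36.2°) tan(-15.200°) = 0.1988, H₀ = 1.3706 rad.
Bracket: H₀ sin φ sin δ + cos φ cos δ sin H₀ = 1.3706×0.59061×-0.26219 + 0.80696×0.96502×0.98003 = -0.212240 + 0.763181 = 0.550941.
Q̄ = (S₀/π) × [bracket] = (1361/π) × 0.550941 = 238.68 W/m².
— Configuration B (φ=+21.6°):
Solar longitude: λ_s = 360° × (19 − 80)/365.25 = -60.123°, i.e. -60.123° + 360° = 299.877°.
sin δ = sin 23.44° × sin 299.877° = -0.34492, so δ = -20.177°.
cos H₀ = −tan(+21.6°) tan(-20.177°) = 0.1455, H₀ = 1.4248 rad.
Bracket: H₀ sin φ sin δ + cos φ cos δ sin H₀ = 1.4248×0.36812×-0.34492 + 0.92978×0.93863×0.98936 = -0.180910 + 0.863434 = 0.682524.
Q̄ = (S₀/π) × [bracket] = (1361/π) × 0.682524 = 295.68 W/m².
Ratio Q̄_A / Q̄_B = 238.68 / 295.68 = 0.8072.

Q̄_A / Q̄_B ≈ 0.807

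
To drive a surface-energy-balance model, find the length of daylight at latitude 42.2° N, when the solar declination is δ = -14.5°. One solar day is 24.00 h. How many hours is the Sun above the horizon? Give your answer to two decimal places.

cos H₀ = −tan φ · tan δ = −tan(+42.2°) × tan(-14.500°) = 0.2345, so H₀ = 1.3341 rad = 76.44°.
Daylight = 2H₀/(2π) × 24.00 h = (1.3341/π) × 24.00 = 10.19 h.

10.19 h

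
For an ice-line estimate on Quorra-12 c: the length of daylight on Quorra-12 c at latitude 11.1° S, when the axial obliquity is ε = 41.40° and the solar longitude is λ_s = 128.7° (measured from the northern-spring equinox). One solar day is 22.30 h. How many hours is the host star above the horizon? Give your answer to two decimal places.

10.31 h

Solar declination: sin δ = sin ε · sin λ_s = sin 41.40° × sin 128.7° = 0.51611, so δ = +31.072°.
cos H₀ = −tan φ · tan δ = −tan(-11.1°) × tan(+31.072°) = 0.1182, so H₀ = 1.4523 rad = 83.21°.
Daylight = 2H₀/(2π) × 22.30 h = (1.4523/π) × 22.30 = 10.31 h.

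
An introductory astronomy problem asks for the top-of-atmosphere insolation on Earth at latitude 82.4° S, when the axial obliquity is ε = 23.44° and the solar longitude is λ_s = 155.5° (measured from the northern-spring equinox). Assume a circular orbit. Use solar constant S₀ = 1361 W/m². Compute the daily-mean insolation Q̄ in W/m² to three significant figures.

Q̄ ≈ 0.00 W/m²

Solar declination: sin δ = sin ε · sin λ_s = sin 23.44° × sin 155.5° = 0.16496, so δ = +9.495°.
cos H₀ = −tan(-82.4°) tan(+9.495°) = 1.2535 ≥ 1 ⇒ polar night, H₀ = 0 and Q̄ = 0.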